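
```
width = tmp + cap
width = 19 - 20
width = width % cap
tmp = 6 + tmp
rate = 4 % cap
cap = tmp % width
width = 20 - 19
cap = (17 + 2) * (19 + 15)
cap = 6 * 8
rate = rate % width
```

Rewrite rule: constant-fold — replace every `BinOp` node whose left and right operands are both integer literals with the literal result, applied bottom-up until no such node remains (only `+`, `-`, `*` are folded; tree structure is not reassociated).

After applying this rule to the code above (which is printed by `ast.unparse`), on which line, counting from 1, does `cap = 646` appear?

8

Transformed code:
width = tmp + cap
width = -1
width = width % cap
tmp = 6 + tmp
rate = 4 % cap
cap = tmp % width
width = 1
cap = 646
cap = 48
rate = rate % width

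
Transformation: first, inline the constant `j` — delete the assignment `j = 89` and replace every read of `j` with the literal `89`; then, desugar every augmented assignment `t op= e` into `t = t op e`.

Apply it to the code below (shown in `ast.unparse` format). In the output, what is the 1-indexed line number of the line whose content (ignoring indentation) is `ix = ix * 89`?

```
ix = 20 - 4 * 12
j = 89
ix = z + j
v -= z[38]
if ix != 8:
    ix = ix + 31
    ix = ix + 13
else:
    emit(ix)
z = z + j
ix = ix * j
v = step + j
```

10

Transformed code:
ix = 20 - 4 * 12
ix = z + 89
v = v - z[38]
if ix != 8:
    ix = ix + 31
    ix = ix + 13
else:
    emit(ix)
z = z + 89
ix = ix * 89
v = step + 89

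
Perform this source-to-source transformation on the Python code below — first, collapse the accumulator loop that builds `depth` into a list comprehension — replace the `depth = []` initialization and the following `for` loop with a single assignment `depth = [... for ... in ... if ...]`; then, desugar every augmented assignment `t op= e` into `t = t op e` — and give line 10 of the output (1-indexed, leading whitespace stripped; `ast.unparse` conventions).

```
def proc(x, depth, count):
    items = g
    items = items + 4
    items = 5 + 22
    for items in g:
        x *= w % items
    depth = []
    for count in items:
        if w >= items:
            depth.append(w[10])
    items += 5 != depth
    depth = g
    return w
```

Transformed code:
def proc(x, depth, count):
    items = g
    items = items + 4
    items = 5 + 22
    for items in g:
        x = x * (w % items)
    depth = [w[10] for count in items if w >= items]
    items = items + (5 != depth)
    depth = g
    return w

return w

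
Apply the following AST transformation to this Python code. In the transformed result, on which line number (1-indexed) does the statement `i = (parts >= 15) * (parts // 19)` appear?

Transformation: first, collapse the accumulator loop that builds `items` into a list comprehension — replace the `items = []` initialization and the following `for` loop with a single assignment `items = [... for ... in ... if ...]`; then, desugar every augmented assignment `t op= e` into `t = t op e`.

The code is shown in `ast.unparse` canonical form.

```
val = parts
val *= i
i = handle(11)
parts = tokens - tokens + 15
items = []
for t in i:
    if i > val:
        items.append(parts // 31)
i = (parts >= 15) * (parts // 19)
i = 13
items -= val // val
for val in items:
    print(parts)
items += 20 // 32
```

6

Transformed code:
val = parts
val = val * i
i = handle(11)
parts = tokens - tokens + 15
items = [parts // 31 for t in i if i > val]
i = (parts >= 15) * (parts // 19)
i = 13
items = items - val // val
for val in items:
    print(parts)
items = items + 20 // 32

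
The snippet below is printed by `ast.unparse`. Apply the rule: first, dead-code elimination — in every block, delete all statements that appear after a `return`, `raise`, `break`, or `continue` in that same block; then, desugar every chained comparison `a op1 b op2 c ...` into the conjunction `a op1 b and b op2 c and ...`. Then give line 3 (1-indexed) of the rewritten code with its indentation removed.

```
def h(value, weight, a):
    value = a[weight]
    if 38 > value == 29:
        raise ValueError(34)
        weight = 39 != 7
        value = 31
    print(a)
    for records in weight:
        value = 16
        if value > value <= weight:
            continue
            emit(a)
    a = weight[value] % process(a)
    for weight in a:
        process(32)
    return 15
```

Transformed code:
def h(value, weight, a):
    value = a[weight]
    if 38 > value and value == 29:
        raise ValueError(34)
    print(a)
    for records in weight:
        value = 16
        if value > value and value <= weight:
            continue
    a = weight[value] % process(a)
    for weight in a:
        process(32)
    return 15

if 38 > value and value == 29:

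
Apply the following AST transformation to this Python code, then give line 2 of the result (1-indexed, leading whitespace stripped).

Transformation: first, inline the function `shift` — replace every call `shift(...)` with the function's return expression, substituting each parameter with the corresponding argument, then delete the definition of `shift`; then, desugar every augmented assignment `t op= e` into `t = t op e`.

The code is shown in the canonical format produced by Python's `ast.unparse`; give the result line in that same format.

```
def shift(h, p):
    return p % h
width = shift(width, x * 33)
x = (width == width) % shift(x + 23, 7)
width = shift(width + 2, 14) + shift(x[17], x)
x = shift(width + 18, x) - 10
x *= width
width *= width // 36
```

Transformed code:
width = x * 33 % width
x = (width == width) % (7 % (x + 23))
width = 14 % (width + 2) + x % x[17]
x = x % (width + 18) - 10
x = x * width
width = width * (width // 36)

x = (width == width) % (7 % (x + 23))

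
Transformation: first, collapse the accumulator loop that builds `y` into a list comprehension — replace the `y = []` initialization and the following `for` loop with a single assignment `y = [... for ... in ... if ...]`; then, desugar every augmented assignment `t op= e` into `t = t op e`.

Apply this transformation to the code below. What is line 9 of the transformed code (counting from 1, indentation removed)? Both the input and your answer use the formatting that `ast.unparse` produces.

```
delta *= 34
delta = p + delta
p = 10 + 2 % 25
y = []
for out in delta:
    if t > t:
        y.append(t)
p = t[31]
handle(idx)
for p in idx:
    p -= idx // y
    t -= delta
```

t = t - delta

Transformed code:
delta = delta * 34
delta = p + delta
p = 10 + 2 % 25
y = [t for out in delta if t > t]
p = t[31]
handle(idx)
for p in idx:
    p = p - idx // y
    t = t - delta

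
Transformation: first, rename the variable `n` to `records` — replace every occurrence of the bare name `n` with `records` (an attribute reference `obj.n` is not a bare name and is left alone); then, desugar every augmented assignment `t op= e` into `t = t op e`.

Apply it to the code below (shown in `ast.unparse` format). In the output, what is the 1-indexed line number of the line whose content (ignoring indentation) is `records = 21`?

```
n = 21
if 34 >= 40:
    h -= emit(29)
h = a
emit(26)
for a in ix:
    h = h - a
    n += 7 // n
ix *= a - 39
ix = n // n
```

1

Transformed code:
records = 21
if 34 >= 40:
    h = h - emit(29)
h = a
emit(26)
for a in ix:
    h = h - a
    records = records + 7 // records
ix = ix * (a - 39)
ix = records // records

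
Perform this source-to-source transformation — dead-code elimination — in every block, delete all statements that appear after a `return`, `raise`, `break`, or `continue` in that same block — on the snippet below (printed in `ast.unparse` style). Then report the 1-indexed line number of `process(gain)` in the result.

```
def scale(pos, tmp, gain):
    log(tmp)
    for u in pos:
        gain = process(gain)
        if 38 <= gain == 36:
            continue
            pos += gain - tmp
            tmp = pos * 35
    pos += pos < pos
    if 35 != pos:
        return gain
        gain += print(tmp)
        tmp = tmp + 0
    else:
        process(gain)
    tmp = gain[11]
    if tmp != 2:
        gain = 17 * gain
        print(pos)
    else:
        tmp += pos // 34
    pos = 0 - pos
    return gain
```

11

Transformed code:
def scale(pos, tmp, gain):
    log(tmp)
    for u in pos:
        gain = process(gain)
        if 38 <= gain == 36:
            continue
    pos += pos < pos
    if 35 != pos:
        return gain
    else:
        process(gain)
    tmp = gain[11]
    if tmp != 2:
        gain = 17 * gain
        print(pos)
    else:
        tmp += pos // 34
    pos = 0 - pos
    return gain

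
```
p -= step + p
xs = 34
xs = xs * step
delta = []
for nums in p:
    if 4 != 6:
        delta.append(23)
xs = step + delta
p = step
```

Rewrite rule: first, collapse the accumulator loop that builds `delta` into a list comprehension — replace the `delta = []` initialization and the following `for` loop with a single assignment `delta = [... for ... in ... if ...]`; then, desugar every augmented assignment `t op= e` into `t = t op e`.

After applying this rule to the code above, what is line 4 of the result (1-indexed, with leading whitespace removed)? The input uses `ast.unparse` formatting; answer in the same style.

Transformed code:
p = p - (step + p)
xs = 34
xs = xs * step
delta = [23 for nums in p if 4 != 6]
xs = step + delta
p = step

delta = [23 for nums in p if 4 != 6]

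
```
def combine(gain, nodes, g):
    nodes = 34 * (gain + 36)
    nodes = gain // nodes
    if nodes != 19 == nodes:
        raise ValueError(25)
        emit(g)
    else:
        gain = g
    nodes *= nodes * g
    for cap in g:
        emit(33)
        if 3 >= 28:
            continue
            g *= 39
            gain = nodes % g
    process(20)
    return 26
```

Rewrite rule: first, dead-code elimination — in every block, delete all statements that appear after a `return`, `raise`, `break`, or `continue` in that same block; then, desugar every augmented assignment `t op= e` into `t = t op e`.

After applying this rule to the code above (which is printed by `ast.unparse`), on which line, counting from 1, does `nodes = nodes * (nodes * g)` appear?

8

Transformed code:
def combine(gain, nodes, g):
    nodes = 34 * (gain + 36)
    nodes = gain // nodes
    if nodes != 19 == nodes:
        raise ValueError(25)
    else:
        gain = g
    nodes = nodes * (nodes * g)
    for cap in g:
        emit(33)
        if 3 >= 28:
            continue
    process(20)
    return 26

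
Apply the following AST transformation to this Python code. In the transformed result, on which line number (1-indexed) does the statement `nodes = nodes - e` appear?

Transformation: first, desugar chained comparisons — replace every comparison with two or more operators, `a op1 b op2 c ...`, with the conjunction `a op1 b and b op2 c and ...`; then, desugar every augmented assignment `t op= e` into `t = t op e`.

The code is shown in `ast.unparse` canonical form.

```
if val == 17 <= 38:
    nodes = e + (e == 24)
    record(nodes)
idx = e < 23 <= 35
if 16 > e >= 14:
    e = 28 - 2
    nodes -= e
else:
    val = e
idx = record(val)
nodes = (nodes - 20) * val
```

7

Transformed code:
if val == 17 and 17 <= 38:
    nodes = e + (e == 24)
    record(nodes)
idx = e < 23 and 23 <= 35
if 16 > e and e >= 14:
    e = 28 - 2
    nodes = nodes - e
else:
    val = e
idx = record(val)
nodes = (nodes - 20) * val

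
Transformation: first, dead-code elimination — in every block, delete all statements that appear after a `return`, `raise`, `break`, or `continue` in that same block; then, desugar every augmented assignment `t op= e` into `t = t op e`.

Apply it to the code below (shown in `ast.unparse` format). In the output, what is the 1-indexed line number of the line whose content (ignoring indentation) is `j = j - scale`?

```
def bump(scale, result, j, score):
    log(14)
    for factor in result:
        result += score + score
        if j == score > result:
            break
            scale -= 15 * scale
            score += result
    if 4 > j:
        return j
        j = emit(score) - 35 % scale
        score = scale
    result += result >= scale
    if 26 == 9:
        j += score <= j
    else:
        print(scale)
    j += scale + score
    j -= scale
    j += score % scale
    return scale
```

15

Transformed code:
def bump(scale, result, j, score):
    log(14)
    for factor in result:
        result = result + (score + score)
        if j == score > result:
            break
    if 4 > j:
        return j
    result = result + (result >= scale)
    if 26 == 9:
        j = j + (score <= j)
    else:
        print(scale)
    j = j + (scale + score)
    j = j - scale
    j = j + score % scale
    return scale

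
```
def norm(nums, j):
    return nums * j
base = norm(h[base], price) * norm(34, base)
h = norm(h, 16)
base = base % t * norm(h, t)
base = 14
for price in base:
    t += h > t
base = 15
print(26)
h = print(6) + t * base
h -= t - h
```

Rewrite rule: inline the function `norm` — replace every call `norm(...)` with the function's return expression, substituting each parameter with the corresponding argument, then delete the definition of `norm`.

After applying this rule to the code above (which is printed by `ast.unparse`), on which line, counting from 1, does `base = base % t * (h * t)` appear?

3

Transformed code:
base = h[base] * price * (34 * base)
h = h * 16
base = base % t * (h * t)
base = 14
for price in base:
    t += h > t
base = 15
print(26)
h = print(6) + t * base
h -= t - h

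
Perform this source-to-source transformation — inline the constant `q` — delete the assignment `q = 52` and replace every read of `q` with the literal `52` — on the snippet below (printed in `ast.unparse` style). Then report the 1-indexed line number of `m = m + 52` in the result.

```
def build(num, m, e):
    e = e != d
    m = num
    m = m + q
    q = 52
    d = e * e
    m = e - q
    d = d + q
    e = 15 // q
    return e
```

Transformed code:
def build(num, m, e):
    e = e != d
    m = num
    m = m + 52
    d = e * e
    m = e - 52
    d = d + 52
    e = 15 // 52
    return e

4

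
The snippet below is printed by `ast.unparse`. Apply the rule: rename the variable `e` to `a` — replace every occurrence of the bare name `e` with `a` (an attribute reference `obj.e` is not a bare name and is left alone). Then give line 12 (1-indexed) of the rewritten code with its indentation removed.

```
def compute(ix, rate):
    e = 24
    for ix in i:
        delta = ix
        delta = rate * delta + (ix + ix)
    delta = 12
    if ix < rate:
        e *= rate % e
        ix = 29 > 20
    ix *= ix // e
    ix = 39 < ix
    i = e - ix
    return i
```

i = a - ix

Transformed code:
def compute(ix, rate):
    a = 24
    for ix in i:
        delta = ix
        delta = rate * delta + (ix + ix)
    delta = 12
    if ix < rate:
        a *= rate % a
        ix = 29 > 20
    ix *= ix // a
    ix = 39 < ix
    i = a - ix
    return i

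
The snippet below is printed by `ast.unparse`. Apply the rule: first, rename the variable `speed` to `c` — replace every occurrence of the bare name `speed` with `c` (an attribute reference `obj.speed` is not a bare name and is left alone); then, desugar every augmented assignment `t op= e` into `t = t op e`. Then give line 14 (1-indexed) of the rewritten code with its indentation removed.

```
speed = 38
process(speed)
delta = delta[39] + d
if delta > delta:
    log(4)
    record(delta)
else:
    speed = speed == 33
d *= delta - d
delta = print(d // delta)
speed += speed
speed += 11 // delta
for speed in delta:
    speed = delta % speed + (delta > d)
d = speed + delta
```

c = delta % c + (delta > d)

Transformed code:
c = 38
process(c)
delta = delta[39] + d
if delta > delta:
    log(4)
    record(delta)
else:
    c = c == 33
d = d * (delta - d)
delta = print(d // delta)
c = c + c
c = c + 11 // delta
for c in delta:
    c = delta % c + (delta > d)
d = c + delta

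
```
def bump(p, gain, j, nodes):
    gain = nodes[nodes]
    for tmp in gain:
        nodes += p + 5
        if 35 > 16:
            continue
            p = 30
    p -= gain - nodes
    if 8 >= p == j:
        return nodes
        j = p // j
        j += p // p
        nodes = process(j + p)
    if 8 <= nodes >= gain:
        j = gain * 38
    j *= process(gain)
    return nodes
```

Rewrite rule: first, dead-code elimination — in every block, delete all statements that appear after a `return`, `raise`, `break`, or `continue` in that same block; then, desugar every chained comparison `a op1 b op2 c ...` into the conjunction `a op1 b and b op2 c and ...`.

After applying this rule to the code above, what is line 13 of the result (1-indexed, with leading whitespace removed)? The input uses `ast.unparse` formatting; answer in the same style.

Transformed code:
def bump(p, gain, j, nodes):
    gain = nodes[nodes]
    for tmp in gain:
        nodes += p + 5
        if 35 > 16:
            continue
    p -= gain - nodes
    if 8 >= p and p == j:
        return nodes
    if 8 <= nodes and nodes >= gain:
        j = gain * 38
    j *= process(gain)
    return nodes

return nodes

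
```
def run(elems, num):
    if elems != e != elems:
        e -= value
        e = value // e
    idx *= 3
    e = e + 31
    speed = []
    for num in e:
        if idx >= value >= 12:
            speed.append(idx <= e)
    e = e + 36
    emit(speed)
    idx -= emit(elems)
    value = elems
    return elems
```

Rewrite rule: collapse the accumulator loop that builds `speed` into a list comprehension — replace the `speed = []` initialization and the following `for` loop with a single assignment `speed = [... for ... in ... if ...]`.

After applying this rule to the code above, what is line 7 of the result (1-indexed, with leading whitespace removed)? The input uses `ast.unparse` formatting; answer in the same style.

Transformed code:
def run(elems, num):
    if elems != e != elems:
        e -= value
        e = value // e
    idx *= 3
    e = e + 31
    speed = [idx <= e for num in e if idx >= value >= 12]
    e = e + 36
    emit(speed)
    idx -= emit(elems)
    value = elems
    return elems

speed = [idx <= e for num in e if idx >= value >= 12]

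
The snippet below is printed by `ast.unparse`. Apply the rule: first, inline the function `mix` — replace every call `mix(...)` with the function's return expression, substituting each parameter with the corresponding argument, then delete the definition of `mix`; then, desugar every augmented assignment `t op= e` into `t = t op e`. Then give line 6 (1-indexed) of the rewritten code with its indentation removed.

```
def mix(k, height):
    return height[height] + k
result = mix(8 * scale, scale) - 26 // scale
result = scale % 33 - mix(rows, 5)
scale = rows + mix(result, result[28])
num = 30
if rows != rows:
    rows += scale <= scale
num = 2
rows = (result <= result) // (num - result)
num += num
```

Transformed code:
result = scale[scale] + 8 * scale - 26 // scale
result = scale % 33 - (5[5] + rows)
scale = rows + (result[28][result[28]] + result)
num = 30
if rows != rows:
    rows = rows + (scale <= scale)
num = 2
rows = (result <= result) // (num - result)
num = num + num

rows = rows + (scale <= scale)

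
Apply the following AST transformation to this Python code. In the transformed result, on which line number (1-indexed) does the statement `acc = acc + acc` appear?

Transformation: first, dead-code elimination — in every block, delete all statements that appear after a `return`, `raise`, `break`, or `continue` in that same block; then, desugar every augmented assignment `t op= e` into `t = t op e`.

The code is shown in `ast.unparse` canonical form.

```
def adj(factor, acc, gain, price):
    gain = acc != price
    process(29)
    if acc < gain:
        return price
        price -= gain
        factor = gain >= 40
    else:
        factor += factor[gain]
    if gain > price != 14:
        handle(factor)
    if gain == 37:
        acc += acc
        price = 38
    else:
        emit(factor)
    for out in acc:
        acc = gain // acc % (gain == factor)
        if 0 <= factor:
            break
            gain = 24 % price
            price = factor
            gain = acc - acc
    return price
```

11

Transformed code:
def adj(factor, acc, gain, price):
    gain = acc != price
    process(29)
    if acc < gain:
        return price
    else:
        factor = factor + factor[gain]
    if gain > price != 14:
        handle(factor)
    if gain == 37:
        acc = acc + acc
        price = 38
    else:
        emit(factor)
    for out in acc:
        acc = gain // acc % (gain == factor)
        if 0 <= factor:
            break
    return price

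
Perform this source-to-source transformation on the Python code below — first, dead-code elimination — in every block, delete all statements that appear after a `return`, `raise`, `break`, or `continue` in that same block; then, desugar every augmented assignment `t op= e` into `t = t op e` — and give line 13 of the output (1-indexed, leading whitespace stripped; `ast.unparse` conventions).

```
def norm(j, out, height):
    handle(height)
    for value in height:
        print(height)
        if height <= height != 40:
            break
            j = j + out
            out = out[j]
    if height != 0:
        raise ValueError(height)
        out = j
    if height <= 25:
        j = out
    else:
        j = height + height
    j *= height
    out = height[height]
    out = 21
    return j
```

j = j * height

Transformed code:
def norm(j, out, height):
    handle(height)
    for value in height:
        print(height)
        if height <= height != 40:
            break
    if height != 0:
        raise ValueError(height)
    if height <= 25:
        j = out
    else:
        j = height + height
    j = j * height
    out = height[height]
    out = 21
    return j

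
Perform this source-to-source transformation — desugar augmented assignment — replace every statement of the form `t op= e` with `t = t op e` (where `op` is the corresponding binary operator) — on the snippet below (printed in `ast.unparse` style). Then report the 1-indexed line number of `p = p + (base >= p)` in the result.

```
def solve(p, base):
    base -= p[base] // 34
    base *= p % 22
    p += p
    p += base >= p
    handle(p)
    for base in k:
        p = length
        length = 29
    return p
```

5

Transformed code:
def solve(p, base):
    base = base - p[base] // 34
    base = base * (p % 22)
    p = p + p
    p = p + (base >= p)
    handle(p)
    for base in k:
        p = length
        length = 29
    return p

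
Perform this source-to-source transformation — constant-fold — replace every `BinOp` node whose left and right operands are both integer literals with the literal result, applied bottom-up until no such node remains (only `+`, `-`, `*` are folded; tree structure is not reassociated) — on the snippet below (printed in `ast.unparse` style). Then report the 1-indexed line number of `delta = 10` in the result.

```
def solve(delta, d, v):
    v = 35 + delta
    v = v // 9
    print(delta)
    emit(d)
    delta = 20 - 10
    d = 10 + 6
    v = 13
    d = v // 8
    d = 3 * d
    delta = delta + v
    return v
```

Transformed code:
def solve(delta, d, v):
    v = 35 + delta
    v = v // 9
    print(delta)
    emit(d)
    delta = 10
    d = 16
    v = 13
    d = v // 8
    d = 3 * d
    delta = delta + v
    return v

6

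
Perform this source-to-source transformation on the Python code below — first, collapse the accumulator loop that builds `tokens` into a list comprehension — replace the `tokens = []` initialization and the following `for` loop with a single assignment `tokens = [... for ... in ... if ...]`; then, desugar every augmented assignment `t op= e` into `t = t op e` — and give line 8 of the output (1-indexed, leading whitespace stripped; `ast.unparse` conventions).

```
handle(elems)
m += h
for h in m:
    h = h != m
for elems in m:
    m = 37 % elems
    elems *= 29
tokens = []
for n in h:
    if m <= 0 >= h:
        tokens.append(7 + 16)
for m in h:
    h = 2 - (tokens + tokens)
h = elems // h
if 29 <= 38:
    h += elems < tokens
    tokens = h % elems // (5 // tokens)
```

tokens = [7 + 16 for n in h if m <= 0 >= h]

Transformed code:
handle(elems)
m = m + h
for h in m:
    h = h != m
for elems in m:
    m = 37 % elems
    elems = elems * 29
tokens = [7 + 16 for n in h if m <= 0 >= h]
for m in h:
    h = 2 - (tokens + tokens)
h = elems // h
if 29 <= 38:
    h = h + (elems < tokens)
    tokens = h % elems // (5 // tokens)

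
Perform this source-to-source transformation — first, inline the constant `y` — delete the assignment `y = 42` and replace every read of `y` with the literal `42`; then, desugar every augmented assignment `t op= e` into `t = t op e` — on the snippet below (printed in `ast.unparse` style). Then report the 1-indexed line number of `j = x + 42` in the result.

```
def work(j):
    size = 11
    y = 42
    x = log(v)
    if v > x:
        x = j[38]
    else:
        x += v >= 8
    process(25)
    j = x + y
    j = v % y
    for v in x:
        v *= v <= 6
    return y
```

Transformed code:
def work(j):
    size = 11
    x = log(v)
    if v > x:
        x = j[38]
    else:
        x = x + (v >= 8)
    process(25)
    j = x + 42
    j = v % 42
    for v in x:
        v = v * (v <= 6)
    return 42

9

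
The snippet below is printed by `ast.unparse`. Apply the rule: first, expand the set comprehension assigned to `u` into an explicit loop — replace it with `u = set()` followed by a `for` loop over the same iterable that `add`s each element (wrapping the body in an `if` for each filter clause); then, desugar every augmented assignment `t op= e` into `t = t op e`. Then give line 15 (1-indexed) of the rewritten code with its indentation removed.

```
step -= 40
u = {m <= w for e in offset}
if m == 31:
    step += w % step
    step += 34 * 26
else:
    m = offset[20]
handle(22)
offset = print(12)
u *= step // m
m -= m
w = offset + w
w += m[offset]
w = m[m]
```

Transformed code:
step = step - 40
u = set()
for e in offset:
    u.add(m <= w)
if m == 31:
    step = step + w % step
    step = step + 34 * 26
else:
    m = offset[20]
handle(22)
offset = print(12)
u = u * (step // m)
m = m - m
w = offset + w
w = w + m[offset]
w = m[m]

w = w + m[offset]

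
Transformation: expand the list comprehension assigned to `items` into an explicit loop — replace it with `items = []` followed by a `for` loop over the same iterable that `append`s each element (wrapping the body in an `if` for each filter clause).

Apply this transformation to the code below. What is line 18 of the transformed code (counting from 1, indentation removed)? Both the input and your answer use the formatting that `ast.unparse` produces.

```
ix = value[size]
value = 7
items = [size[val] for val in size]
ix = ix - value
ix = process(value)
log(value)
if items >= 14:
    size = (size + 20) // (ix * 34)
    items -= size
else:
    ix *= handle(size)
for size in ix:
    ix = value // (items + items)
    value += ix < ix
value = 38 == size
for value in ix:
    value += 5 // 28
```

for value in ix:

Transformed code:
ix = value[size]
value = 7
items = []
for val in size:
    items.append(size[val])
ix = ix - value
ix = process(value)
log(value)
if items >= 14:
    size = (size + 20) // (ix * 34)
    items -= size
else:
    ix *= handle(size)
for size in ix:
    ix = value // (items + items)
    value += ix < ix
value = 38 == size
for value in ix:
    value += 5 // 28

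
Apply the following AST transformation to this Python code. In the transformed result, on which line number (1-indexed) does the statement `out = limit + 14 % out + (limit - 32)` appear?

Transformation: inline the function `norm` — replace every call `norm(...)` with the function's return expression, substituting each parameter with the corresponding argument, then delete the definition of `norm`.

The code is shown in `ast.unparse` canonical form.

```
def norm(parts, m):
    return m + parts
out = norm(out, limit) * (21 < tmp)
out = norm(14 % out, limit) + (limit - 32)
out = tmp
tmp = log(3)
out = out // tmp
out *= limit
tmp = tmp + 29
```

2

Transformed code:
out = (limit + out) * (21 < tmp)
out = limit + 14 % out + (limit - 32)
out = tmp
tmp = log(3)
out = out // tmp
out *= limit
tmp = tmp + 29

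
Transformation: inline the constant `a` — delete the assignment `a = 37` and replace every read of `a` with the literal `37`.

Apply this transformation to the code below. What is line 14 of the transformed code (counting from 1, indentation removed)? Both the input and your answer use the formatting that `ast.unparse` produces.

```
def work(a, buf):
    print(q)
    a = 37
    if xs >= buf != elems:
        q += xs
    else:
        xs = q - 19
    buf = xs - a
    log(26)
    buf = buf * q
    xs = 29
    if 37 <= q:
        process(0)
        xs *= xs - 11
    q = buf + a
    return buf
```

q = buf + 37

Transformed code:
def work(a, buf):
    print(q)
    if xs >= buf != elems:
        q += xs
    else:
        xs = q - 19
    buf = xs - 37
    log(26)
    buf = buf * q
    xs = 29
    if 37 <= q:
        process(0)
        xs *= xs - 11
    q = buf + 37
    return buf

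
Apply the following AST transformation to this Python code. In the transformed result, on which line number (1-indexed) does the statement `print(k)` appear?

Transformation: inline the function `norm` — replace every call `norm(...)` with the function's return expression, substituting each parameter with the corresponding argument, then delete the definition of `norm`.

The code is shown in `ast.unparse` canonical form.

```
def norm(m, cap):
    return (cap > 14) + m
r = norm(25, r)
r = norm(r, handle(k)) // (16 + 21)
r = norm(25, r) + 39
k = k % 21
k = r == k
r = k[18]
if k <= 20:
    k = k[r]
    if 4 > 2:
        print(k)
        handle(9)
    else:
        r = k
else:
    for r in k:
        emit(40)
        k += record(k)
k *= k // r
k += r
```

10

Transformed code:
r = (r > 14) + 25
r = ((handle(k) > 14) + r) // (16 + 21)
r = (r > 14) + 25 + 39
k = k % 21
k = r == k
r = k[18]
if k <= 20:
    k = k[r]
    if 4 > 2:
        print(k)
        handle(9)
    else:
        r = k
else:
    for r in k:
        emit(40)
        k += record(k)
k *= k // r
k += r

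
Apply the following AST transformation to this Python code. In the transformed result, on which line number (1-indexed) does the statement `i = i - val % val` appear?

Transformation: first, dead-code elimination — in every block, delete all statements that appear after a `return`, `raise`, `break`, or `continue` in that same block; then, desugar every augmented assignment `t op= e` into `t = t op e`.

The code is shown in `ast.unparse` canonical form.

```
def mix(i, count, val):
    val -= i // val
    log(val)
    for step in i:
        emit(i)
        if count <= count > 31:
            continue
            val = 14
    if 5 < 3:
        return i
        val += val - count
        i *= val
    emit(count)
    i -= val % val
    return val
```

11

Transformed code:
def mix(i, count, val):
    val = val - i // val
    log(val)
    for step in i:
        emit(i)
        if count <= count > 31:
            continue
    if 5 < 3:
        return i
    emit(count)
    i = i - val % val
    return val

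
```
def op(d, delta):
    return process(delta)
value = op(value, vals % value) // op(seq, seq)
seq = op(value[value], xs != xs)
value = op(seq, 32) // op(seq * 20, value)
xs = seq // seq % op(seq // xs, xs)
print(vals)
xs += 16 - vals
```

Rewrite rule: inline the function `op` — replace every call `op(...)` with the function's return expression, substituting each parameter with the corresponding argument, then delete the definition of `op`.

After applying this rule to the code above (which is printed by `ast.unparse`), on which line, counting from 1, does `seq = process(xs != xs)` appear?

Transformed code:
value = process(vals % value) // process(seq)
seq = process(xs != xs)
value = process(32) // process(value)
xs = seq // seq % process(xs)
print(vals)
xs += 16 - vals

2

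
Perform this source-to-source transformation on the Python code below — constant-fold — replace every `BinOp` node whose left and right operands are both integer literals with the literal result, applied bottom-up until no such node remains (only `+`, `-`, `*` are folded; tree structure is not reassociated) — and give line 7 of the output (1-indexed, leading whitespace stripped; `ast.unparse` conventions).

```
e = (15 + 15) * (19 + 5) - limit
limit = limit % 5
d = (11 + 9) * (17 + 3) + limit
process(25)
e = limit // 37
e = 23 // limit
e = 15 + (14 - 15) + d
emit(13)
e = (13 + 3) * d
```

Transformed code:
e = 720 - limit
limit = limit % 5
d = 400 + limit
process(25)
e = limit // 37
e = 23 // limit
e = 14 + d
emit(13)
e = 16 * d

e = 14 + d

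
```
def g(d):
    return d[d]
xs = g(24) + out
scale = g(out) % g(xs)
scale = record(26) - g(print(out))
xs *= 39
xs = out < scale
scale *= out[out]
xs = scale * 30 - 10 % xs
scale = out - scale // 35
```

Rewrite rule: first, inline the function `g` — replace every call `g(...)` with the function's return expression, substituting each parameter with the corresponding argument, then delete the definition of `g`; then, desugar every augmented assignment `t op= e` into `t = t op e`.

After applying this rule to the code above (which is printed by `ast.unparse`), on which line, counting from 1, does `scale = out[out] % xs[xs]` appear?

Transformed code:
xs = 24[24] + out
scale = out[out] % xs[xs]
scale = record(26) - print(out)[print(out)]
xs = xs * 39
xs = out < scale
scale = scale * out[out]
xs = scale * 30 - 10 % xs
scale = out - scale // 35

2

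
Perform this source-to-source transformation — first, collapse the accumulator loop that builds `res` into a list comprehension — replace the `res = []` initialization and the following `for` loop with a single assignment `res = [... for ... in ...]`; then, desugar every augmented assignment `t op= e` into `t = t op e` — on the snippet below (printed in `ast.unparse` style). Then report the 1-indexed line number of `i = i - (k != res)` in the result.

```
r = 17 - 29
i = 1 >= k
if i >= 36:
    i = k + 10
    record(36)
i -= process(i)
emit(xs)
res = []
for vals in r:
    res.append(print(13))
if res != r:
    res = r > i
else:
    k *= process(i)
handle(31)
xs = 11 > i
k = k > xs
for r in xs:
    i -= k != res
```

17

Transformed code:
r = 17 - 29
i = 1 >= k
if i >= 36:
    i = k + 10
    record(36)
i = i - process(i)
emit(xs)
res = [print(13) for vals in r]
if res != r:
    res = r > i
else:
    k = k * process(i)
handle(31)
xs = 11 > i
k = k > xs
for r in xs:
    i = i - (k != res)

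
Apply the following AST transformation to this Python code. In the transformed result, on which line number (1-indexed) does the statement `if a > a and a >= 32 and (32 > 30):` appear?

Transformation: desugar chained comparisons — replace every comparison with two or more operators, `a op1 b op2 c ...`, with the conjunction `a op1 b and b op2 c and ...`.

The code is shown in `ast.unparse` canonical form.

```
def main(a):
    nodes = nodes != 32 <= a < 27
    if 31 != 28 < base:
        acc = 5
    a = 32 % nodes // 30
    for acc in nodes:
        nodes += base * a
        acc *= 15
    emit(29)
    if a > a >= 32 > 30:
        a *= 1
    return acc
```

Transformed code:
def main(a):
    nodes = nodes != 32 and 32 <= a and (a < 27)
    if 31 != 28 and 28 < base:
        acc = 5
    a = 32 % nodes // 30
    for acc in nodes:
        nodes += base * a
        acc *= 15
    emit(29)
    if a > a and a >= 32 and (32 > 30):
        a *= 1
    return acc

10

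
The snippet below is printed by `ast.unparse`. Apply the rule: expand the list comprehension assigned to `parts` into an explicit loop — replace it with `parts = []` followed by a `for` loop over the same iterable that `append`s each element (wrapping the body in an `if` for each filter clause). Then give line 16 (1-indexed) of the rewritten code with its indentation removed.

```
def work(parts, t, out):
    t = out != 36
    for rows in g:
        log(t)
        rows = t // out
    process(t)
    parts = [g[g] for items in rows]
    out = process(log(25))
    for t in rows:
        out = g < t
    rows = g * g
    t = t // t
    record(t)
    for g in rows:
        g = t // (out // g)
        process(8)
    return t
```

for g in rows:

Transformed code:
def work(parts, t, out):
    t = out != 36
    for rows in g:
        log(t)
        rows = t // out
    process(t)
    parts = []
    for items in rows:
        parts.append(g[g])
    out = process(log(25))
    for t in rows:
        out = g < t
    rows = g * g
    t = t // t
    record(t)
    for g in rows:
        g = t // (out // g)
        process(8)
    return t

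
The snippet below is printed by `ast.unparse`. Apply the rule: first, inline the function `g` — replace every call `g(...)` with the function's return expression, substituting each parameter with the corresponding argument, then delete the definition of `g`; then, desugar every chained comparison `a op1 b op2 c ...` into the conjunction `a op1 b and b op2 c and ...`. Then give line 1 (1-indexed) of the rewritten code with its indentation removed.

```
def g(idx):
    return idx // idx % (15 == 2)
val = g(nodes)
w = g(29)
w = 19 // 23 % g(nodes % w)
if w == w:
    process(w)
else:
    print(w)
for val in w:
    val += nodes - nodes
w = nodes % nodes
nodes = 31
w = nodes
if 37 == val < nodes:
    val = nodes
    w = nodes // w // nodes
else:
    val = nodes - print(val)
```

val = nodes // nodes % (15 == 2)

Transformed code:
val = nodes // nodes % (15 == 2)
w = 29 // 29 % (15 == 2)
w = 19 // 23 % (nodes % w // (nodes % w) % (15 == 2))
if w == w:
    process(w)
else:
    print(w)
for val in w:
    val += nodes - nodes
w = nodes % nodes
nodes = 31
w = nodes
if 37 == val and val < nodes:
    val = nodes
    w = nodes // w // nodes
else:
    val = nodes - print(val)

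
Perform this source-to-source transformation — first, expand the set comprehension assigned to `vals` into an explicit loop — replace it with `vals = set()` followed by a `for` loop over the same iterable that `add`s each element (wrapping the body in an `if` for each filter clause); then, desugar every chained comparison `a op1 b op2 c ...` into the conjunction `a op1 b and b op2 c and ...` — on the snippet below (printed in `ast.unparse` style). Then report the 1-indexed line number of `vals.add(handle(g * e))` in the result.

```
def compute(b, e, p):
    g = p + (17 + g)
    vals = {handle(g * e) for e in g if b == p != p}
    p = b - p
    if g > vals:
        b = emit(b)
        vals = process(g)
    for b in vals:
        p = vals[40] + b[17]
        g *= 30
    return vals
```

Transformed code:
def compute(b, e, p):
    g = p + (17 + g)
    vals = set()
    for e in g:
        if b == p and p != p:
            vals.add(handle(g * e))
    p = b - p
    if g > vals:
        b = emit(b)
        vals = process(g)
    for b in vals:
        p = vals[40] + b[17]
        g *= 30
    return vals

6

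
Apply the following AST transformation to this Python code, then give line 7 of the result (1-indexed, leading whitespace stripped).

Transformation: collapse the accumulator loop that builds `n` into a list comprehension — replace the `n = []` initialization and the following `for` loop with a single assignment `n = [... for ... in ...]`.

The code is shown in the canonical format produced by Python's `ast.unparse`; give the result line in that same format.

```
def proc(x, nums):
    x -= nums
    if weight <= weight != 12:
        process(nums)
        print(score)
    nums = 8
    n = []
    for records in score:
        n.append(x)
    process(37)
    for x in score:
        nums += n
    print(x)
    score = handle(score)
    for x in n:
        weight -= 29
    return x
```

Transformed code:
def proc(x, nums):
    x -= nums
    if weight <= weight != 12:
        process(nums)
        print(score)
    nums = 8
    n = [x for records in score]
    process(37)
    for x in score:
        nums += n
    print(x)
    score = handle(score)
    for x in n:
        weight -= 29
    return x

n = [x for records in score]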